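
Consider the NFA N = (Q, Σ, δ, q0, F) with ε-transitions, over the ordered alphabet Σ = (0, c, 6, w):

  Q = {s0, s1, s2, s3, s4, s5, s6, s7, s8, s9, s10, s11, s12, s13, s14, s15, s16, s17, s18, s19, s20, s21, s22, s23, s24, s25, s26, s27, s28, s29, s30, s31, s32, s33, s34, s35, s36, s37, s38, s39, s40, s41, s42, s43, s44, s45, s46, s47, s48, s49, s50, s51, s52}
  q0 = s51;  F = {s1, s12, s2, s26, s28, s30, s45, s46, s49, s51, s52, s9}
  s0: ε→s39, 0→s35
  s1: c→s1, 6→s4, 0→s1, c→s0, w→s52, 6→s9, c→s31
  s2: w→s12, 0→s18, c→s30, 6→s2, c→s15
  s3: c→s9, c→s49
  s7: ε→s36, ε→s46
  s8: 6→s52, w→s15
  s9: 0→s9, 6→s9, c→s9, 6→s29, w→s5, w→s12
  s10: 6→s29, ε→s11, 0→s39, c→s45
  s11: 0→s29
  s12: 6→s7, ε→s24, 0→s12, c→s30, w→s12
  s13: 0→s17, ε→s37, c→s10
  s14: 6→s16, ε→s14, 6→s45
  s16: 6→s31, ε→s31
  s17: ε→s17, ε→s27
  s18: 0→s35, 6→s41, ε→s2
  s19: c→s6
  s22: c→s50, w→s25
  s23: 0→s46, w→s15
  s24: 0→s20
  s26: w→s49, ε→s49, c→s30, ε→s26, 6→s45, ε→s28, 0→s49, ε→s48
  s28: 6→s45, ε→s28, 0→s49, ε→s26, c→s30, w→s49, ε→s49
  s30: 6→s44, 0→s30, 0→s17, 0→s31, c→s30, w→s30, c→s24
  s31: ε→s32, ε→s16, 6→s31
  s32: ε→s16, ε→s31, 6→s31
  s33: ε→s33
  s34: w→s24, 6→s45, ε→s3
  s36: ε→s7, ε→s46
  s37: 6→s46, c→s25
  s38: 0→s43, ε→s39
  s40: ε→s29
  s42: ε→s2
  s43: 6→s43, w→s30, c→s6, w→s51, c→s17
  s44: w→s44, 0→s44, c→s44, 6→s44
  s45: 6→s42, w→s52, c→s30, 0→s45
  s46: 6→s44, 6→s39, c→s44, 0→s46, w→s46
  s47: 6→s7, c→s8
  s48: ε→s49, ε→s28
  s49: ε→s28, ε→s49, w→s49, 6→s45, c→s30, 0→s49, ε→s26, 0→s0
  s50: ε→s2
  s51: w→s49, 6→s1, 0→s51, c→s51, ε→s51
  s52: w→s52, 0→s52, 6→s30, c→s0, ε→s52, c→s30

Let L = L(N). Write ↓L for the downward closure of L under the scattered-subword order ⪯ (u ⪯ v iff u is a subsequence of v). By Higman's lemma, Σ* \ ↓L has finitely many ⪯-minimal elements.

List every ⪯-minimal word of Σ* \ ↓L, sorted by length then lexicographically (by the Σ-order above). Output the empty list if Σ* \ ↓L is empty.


Antichain: [wc6, 6w66, 66w6c].

|Q|=53, |F|=12, |δ|=137 (37 ε).
min D↑ (11 st, q0=0, F={8}): 0:0→0,c→0,6→1,w→2 1:0→1,c→1,6→3,w→4 2:0→2,c→5,6→6,w→2 3:0→3,c→3,6→3,w→7 4:0→4,c→5,6→5,w→4 5:0→5,c→5,6→8,w→5 6:0→6,c→5,6→9,w→4 7:0→7,c→5,6→10,w→7 8:0→8,c→8,6→8,w→8 9:0→9,c→5,6→9,w→7 10:0→10,c→8,6→8,w→10.
'wc6': |S_i|=[33, 28, 13, 4] end={s16,s31,s32,s44} rej; 3/3 deletions ∈↓L.
'6w66': run [33, 28, 18, 13, 5] end={s16,s31,s32,s39,s44} ∉↓L; 4/4 single-dels accept.
'66w6c': |S_i|=[33, 28, 24, 15, 8, 1] end={s44} — reject; 5/5 single-dels accept.
3 obstructions.


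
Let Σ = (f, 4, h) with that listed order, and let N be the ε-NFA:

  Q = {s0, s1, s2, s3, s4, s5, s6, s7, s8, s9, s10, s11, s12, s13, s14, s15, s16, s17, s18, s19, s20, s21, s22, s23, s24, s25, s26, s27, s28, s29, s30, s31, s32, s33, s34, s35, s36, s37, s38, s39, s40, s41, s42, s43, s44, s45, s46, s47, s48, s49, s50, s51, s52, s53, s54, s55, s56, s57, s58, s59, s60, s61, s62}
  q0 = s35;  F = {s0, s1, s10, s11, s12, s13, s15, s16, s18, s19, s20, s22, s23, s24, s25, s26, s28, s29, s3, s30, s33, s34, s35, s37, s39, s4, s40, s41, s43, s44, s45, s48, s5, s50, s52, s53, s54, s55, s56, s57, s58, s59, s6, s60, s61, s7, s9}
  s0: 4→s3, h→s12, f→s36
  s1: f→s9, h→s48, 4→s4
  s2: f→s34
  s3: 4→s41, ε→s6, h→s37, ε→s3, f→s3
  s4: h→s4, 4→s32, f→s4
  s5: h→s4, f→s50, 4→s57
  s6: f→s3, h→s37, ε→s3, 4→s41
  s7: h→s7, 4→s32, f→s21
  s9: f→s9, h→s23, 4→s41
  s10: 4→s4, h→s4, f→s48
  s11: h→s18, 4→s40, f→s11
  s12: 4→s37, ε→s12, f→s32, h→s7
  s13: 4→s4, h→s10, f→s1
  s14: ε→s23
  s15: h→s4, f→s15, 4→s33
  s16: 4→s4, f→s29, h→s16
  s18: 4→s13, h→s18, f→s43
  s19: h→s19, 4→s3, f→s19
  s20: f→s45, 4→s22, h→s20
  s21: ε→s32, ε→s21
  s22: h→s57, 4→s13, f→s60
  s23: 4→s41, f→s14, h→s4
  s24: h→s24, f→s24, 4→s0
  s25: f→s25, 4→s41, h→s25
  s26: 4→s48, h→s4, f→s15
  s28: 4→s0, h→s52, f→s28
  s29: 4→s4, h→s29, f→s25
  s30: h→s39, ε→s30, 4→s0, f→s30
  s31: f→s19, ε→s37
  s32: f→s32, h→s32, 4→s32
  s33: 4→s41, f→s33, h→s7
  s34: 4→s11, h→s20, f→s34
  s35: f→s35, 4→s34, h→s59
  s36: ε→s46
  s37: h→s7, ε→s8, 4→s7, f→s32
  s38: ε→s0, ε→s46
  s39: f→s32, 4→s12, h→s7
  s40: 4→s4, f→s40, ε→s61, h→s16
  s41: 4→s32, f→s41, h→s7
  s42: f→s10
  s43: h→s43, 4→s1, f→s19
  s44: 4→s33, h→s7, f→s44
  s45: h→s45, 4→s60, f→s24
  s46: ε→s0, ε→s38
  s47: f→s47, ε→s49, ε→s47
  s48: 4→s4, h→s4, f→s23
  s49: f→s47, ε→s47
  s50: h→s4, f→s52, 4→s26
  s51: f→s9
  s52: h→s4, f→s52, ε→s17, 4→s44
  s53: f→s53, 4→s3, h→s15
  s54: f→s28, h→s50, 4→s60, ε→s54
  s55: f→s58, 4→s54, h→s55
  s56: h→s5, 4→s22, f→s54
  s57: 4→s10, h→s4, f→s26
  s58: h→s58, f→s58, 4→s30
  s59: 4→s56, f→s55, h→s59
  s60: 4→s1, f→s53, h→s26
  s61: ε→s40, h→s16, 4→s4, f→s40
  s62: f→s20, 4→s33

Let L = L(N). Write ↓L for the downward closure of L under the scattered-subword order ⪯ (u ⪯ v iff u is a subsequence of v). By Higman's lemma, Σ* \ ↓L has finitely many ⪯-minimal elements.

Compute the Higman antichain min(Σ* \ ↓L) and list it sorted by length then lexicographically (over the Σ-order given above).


A = [44444, h4hh4, hff4hf].

|Q|=63, |F|=47, |δ|=174 (22 ε).
min D↑ (46 st, q0=0, F={24}): 0:f→0,4→1,h→2 1:f→1,4→3,h→4 2:f→5,4→6,h→2 3:f→3,4→7,h→8 4:f→9,4→10,h→4 5:f→11,4→12,h→5 6:f→12,4→10,h→13 7:f→7,4→14,h→15 8:f→16,4→17,h→8 9:f→18,4→19,h→9 10:f→19,4→17,h→20 11:f→11,4→21,h→11 12:f→22,4→19,h→23 13:f→23,4→20,h→14 14:f→14,4→24,h→14 15:f→25,4→14,h→15 16:f→26,4→27,h→16 17:f→27,4→14,h→28 18:f→18,4→29,h→18 19:f→30,4→27,h→31 20:f→31,4→28,h→14 21:f→21,4→29,h→32 22:f→22,4→29,h→33 23:f→33,4→31,h→14 24:f→24,4→24,h→24 25:f→34,4→14,h→25 26:f→26,4→35,h→26 27:f→36,4→14,h→37 28:f→37,4→14,h→14 29:f→29,4→35,h→38 30:f→30,4→35,h→39 31:f→39,4→37,h→14 32:f→24,4→38,h→40 33:f→33,4→41,h→14 34:f→34,4→42,h→34 35:f→35,4→42,h→43 36:f→36,4→42,h→44 37:f→44,4→14,h→14 38:f→24,4→43,h→40 39:f→39,4→45,h→14 40:f→24,4→24,h→40 41:f→41,4→45,h→40 42:f→42,4→24,h→40 43:f→24,4→40,h→40 44:f→44,4→42,h→14 45:f→45,4→42,h→40 [Hopcroft].
'44444': |S_i|=[55, 51, 38, 22, 5, 1] end={s32} ∉↓L; 5/5 deletions ∈↓L.
'h4hh4': N↓-sim [55, 50, 38, 22, 4, 1] end={s32} — reject; 5/5 single-dels accept.
'hff4hf': |S_i|=[55, 50, 40, 30, 17, 7, 2] end={s21,s32} rej; 6/6 del acc.
3 words, ⪯-incomp.


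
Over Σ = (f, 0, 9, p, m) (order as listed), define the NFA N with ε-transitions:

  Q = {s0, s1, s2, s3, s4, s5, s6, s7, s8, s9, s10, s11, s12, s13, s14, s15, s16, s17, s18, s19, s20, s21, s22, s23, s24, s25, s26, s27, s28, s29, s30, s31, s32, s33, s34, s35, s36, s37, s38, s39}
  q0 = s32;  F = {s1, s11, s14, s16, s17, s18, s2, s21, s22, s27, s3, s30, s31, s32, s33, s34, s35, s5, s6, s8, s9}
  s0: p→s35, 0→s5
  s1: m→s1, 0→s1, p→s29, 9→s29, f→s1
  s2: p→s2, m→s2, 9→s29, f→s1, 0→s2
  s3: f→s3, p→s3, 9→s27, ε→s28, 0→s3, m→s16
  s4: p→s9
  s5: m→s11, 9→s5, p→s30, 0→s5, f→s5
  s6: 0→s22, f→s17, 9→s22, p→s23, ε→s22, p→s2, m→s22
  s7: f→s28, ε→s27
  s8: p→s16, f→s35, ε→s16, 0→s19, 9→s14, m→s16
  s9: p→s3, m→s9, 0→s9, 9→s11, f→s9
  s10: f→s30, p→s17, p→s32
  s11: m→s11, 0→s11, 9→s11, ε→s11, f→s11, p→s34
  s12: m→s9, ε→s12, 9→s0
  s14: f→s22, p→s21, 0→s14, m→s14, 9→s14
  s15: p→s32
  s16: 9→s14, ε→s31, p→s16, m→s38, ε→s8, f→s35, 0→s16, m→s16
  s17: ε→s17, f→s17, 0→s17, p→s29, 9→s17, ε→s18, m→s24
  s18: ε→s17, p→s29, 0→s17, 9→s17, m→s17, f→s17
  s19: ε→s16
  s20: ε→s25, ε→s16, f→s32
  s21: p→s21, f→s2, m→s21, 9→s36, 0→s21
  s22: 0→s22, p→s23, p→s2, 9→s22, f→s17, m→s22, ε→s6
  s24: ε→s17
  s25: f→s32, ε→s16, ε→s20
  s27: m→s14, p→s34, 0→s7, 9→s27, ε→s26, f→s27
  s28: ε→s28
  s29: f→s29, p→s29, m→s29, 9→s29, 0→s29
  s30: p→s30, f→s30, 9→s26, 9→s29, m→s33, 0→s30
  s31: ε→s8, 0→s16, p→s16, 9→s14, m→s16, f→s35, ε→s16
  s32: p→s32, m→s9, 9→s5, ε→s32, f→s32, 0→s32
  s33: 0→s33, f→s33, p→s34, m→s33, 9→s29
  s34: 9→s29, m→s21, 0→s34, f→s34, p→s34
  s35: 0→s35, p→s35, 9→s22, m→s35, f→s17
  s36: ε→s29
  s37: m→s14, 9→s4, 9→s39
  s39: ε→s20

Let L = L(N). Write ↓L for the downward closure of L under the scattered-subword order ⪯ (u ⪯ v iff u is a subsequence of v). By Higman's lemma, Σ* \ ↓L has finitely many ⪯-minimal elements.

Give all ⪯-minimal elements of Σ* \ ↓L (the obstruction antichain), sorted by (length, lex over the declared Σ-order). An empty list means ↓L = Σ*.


Antichain: [9p9, mpmffp].

|Q|=40, |F|=21, |δ|=154 (25 ε).
min D↑ (18 st, q0=0, F={6}): 0:f→0,0→0,9→1,p→0,m→2 1:f→1,0→1,9→1,p→3,m→4 2:f→2,0→2,9→4,p→5,m→2 3:f→3,0→3,9→6,p→3,m→7 4:f→4,0→4,9→4,p→8,m→4 5:f→5,0→5,9→9,p→5,m→10 6:f→6,0→6,9→6,p→6,m→6 7:f→7,0→7,9→6,p→8,m→7 8:f→8,0→8,9→6,p→8,m→11 9:f→9,0→9,9→9,p→8,m→12 10:f→13,0→10,9→12,p→10,m→10 11:f→14,0→11,9→6,p→11,m→11 12:f→15,0→12,9→12,p→11,m→12 13:f→16,0→13,9→15,p→13,m→13 14:f→17,0→14,9→6,p→14,m→14 15:f→16,0→15,9→15,p→14,m→15 16:f→16,0→16,9→16,p→6,m→16 17:f→17,0→17,9→6,p→6,m→17 [Hopcroft].
'9p9': run [30, 21, 10, 3] end={s26,s29,s36} rej; 3/3 deletions ∈↓L.
'mpmffp': N↓-sim [30, 27, 24, 18, 10, 5, 1] end={s29} ∉↓L; 6/6 del acc.
2 minimals (antichain).


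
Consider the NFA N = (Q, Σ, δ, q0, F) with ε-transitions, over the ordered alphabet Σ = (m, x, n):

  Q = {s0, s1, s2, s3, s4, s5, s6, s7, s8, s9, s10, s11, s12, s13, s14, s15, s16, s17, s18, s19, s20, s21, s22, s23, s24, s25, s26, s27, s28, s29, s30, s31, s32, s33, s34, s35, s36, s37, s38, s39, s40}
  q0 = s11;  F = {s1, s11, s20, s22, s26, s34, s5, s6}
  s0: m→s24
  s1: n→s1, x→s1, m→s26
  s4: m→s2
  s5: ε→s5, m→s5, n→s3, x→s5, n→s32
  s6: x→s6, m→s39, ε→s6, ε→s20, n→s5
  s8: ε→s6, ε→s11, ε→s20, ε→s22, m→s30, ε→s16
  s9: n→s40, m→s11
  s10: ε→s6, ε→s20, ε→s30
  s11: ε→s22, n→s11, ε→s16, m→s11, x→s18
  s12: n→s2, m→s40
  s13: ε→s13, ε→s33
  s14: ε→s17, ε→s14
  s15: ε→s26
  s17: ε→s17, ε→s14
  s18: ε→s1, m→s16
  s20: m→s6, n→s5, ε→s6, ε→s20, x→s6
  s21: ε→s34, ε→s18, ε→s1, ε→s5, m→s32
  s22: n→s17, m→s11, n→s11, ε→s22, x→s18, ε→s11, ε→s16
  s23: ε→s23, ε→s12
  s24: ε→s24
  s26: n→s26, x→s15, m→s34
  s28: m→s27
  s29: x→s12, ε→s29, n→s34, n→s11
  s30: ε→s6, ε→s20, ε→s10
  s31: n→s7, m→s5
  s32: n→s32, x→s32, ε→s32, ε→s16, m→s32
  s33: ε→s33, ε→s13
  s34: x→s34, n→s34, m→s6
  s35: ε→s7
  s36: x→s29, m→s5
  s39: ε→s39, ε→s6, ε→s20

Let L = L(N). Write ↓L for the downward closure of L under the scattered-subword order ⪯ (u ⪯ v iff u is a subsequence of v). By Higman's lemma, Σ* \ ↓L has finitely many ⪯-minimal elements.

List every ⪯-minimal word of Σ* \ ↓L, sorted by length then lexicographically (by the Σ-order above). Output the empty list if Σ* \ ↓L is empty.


Antichain: [xmmmnn].

|Q|=41, |F|=8, |δ|=91 (45 ε).
min D↑ (7 st, q0=0, F={6}): 0:m→0,x→1,n→0 1:m→2,x→1,n→1 2:m→3,x→2,n→2 3:m→4,x→3,n→3 4:m→4,x→4,n→5 5:m→5,x→5,n→6 6:m→6,x→6,n→6.
'xmmmnn': run [16, 12, 10, 8, 7, 4, 3] end={s16,s3,s32} — reject; 6/6 single-dels accept.
1 words, ⪯-incomp.


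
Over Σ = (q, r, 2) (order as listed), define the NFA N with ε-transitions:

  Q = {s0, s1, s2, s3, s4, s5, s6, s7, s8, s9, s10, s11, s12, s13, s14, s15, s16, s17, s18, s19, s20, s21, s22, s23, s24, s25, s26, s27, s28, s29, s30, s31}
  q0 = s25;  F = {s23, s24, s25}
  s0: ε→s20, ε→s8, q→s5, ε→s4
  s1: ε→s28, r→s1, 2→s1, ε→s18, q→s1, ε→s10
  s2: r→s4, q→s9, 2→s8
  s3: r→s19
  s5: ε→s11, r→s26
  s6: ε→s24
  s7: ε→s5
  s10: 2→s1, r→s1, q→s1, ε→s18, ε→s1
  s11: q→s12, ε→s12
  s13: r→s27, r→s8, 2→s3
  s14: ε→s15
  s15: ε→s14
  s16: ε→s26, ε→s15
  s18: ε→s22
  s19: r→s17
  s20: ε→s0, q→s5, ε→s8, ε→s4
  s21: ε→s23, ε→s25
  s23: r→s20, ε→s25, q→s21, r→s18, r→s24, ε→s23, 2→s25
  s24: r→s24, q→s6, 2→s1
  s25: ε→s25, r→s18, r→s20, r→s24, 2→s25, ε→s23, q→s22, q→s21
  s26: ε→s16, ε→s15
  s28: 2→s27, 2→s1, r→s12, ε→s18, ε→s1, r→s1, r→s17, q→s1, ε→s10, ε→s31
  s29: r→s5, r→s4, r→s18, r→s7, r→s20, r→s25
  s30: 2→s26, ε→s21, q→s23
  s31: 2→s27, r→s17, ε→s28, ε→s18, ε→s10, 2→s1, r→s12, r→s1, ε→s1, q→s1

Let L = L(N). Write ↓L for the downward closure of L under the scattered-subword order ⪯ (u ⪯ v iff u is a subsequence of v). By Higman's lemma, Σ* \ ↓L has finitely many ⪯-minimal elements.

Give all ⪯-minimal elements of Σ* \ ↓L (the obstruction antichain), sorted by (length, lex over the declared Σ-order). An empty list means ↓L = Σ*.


A = [r2].

|Q|=32, |F|=3, |δ|=89 (37 ε).
min D↑ (3 st, q0=0, F={2}): 0:q→0,r→1,2→0 1:q→1,r→1,2→2 2:q→2,r→2,2→2.
'r2': run [24, 21, 9] end={s1,s10,s12,s17,s18,s22,s27,s28,s31} — reject; 2/2 single-dels accept.
1 minimals (antichain).


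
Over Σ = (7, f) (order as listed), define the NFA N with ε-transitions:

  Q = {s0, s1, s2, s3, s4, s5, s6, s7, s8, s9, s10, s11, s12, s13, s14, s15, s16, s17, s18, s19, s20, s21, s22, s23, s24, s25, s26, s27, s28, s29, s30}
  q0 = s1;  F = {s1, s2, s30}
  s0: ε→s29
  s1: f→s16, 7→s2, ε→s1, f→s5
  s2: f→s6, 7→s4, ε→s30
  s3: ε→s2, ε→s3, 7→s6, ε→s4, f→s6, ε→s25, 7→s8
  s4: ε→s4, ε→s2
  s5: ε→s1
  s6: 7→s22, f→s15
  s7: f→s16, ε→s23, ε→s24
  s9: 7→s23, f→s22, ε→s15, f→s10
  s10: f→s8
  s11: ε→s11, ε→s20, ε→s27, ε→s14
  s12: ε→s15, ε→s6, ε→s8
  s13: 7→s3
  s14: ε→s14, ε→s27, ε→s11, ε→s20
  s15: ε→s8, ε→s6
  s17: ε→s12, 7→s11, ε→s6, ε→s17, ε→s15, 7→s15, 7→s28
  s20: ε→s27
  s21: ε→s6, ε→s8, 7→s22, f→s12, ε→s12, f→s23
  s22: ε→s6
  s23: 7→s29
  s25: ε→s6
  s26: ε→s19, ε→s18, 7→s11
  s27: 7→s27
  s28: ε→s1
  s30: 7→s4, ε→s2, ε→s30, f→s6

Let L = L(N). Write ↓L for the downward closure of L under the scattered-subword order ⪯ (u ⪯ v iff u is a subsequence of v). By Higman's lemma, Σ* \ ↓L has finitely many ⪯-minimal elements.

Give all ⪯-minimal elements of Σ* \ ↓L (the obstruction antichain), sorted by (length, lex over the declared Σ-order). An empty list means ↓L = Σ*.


|Q|=31, |F|=3, |δ|=68 (41 ε).
min D↑ (3 st, q0=0, F={2}): 0:7→1,f→0 1:7→1,f→2 2:7→2,f→2 (ε-aug+det+¬).
'7f': run [10, 7, 4] end={s15,s22,s6,s8} rej; 2/2 del acc.
1 obstructions.

min(Σ*\↓L) = [7f].


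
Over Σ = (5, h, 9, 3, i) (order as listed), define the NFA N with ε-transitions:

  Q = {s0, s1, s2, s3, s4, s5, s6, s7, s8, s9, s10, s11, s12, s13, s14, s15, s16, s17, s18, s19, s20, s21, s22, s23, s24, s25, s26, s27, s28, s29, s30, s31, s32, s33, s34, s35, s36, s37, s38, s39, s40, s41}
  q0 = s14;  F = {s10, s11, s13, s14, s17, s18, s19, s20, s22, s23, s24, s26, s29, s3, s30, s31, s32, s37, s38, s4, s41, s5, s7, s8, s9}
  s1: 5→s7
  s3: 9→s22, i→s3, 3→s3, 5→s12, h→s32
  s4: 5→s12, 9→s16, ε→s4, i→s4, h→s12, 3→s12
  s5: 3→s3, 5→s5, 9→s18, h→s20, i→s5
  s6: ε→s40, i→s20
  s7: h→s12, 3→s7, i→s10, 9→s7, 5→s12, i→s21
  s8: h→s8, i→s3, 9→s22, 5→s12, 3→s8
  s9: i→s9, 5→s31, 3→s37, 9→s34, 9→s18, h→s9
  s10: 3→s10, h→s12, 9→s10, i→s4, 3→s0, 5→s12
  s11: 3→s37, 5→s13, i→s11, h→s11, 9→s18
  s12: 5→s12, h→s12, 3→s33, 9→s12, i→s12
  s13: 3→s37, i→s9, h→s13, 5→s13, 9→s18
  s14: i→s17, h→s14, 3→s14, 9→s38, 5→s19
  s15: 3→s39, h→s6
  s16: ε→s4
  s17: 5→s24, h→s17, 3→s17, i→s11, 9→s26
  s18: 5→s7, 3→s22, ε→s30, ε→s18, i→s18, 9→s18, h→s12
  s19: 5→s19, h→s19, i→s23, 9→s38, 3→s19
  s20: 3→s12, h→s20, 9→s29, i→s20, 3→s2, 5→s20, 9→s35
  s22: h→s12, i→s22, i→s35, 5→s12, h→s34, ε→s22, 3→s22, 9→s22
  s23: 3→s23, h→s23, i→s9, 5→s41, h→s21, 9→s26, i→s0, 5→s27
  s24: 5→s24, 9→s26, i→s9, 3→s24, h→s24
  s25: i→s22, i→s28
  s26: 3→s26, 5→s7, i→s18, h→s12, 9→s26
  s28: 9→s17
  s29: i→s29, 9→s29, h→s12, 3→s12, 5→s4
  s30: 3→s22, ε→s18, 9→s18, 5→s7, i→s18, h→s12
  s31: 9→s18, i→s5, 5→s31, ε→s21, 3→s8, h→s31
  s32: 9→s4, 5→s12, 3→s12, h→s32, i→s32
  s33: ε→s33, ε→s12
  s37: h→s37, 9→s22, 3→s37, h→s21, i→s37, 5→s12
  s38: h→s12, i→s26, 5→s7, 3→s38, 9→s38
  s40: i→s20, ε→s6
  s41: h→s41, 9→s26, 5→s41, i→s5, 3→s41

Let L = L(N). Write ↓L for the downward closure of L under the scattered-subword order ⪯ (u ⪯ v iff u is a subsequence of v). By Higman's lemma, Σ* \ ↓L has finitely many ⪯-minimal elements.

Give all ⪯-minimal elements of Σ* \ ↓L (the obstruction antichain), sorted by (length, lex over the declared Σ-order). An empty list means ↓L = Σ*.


Antichain: [9h, 955, ii35, 95ii3, 5i5ih3].

|Q|=42, |F|=25, |δ|=160 (11 ε).
min D↑ (25 st, q0=0, F={6}): 0:5→1,h→0,9→2,3→0,i→3 1:5→1,h→1,9→2,3→1,i→4 2:5→5,h→6,9→2,3→2,i→7 3:5→8,h→3,9→7,3→3,i→9 4:5→10,h→4,9→7,3→4,i→11 5:5→6,h→6,9→5,3→5,i→12 6:5→6,h→6,9→6,3→6,i→6 7:5→5,h→6,9→7,3→7,i→13 8:5→8,h→8,9→7,3→8,i→11 9:5→14,h→9,9→13,3→15,i→9 10:5→10,h→10,9→7,3→10,i→16 11:5→17,h→11,9→13,3→15,i→11 12:5→6,h→6,9→12,3→12,i→18 13:5→5,h→6,9→13,3→19,i→13 14:5→14,h→14,9→13,3→15,i→11 15:5→6,h→15,9→19,3→15,i→15 16:5→16,h→20,9→13,3→21,i→16 17:5→17,h→17,9→13,3→22,i→16 18:5→6,h→6,9→18,3→6,i→18 19:5→6,h→6,9→19,3→19,i→19 20:5→20,h→20,9→23,3→6,i→20 21:5→6,h→24,9→19,3→21,i→21 22:5→6,h→22,9→19,3→22,i→21 23:5→18,h→6,9→23,3→6,i→23 24:5→6,h→24,9→18,3→6,i→24.
'9h': run [34, 16, 3] end={s12,s33,s34} ∉↓L; 2/2 deletions ∈↓L.
'955': |S_i|=[34, 16, 8, 2] end={s12,s33} ∉↓L; 3/3 single-dels accept.
'ii35': run [34, 31, 25, 16, 2] end={s12,s33} rej; 4/4 single-dels accept.
'95ii3': |S_i|=[34, 16, 8, 7, 4, 2] end={s12,s33} — reject; 5/5 deletions ∈↓L.
'5i5ih3': |S_i|=[34, 31, 27, 24, 19, 10, 3] end={s12,s2,s33} rej; 6/6 del acc.
5 words, ⪯-incomp.


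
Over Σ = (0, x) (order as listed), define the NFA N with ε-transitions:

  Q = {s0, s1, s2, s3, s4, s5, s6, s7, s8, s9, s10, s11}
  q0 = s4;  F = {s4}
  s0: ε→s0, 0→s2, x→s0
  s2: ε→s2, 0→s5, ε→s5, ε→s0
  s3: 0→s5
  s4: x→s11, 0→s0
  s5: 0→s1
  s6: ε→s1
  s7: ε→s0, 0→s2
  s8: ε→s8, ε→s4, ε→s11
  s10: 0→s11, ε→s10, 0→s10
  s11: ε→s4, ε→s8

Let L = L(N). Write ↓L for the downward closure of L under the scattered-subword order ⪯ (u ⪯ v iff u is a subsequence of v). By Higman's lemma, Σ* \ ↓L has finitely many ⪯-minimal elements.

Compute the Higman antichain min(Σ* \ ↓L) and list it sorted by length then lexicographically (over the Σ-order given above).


|Q|=12, |F|=1, |δ|=22 (12 ε).
min D↑ (2 st, q0=0, F={1}): 0:0→1,x→0 1:0→1,x→1 (ε-aug+det+¬).
'0': |S_i|=[7, 4] end={s0,s1,s2,s5} rej; 1/1 single-dels accept.
1 minimals (antichain).

Antichain: [0].


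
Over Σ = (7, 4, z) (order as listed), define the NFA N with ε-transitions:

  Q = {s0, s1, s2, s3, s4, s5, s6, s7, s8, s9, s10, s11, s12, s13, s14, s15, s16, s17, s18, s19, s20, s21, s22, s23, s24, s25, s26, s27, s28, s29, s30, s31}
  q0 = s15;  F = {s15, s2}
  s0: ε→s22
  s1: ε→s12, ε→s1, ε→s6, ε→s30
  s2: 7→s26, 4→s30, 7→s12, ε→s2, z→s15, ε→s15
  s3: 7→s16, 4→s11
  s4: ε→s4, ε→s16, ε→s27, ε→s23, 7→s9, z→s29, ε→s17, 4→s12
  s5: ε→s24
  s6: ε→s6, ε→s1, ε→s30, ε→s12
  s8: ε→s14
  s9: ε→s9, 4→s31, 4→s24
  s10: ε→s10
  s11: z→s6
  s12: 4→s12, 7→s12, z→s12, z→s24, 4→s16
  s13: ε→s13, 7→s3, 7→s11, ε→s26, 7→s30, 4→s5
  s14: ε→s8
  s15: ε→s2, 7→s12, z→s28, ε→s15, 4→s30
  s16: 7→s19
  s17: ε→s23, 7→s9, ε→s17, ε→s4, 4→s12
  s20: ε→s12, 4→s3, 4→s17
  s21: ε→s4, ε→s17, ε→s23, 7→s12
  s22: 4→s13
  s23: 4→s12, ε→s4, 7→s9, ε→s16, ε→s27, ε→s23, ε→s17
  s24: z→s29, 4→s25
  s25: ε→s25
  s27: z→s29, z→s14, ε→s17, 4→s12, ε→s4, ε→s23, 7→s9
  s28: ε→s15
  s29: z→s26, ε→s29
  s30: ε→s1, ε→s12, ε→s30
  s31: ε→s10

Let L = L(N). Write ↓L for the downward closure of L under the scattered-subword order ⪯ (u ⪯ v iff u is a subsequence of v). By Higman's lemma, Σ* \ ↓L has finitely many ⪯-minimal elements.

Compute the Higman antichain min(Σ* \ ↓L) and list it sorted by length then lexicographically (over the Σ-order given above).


|Q|=32, |F|=2, |δ|=87 (47 ε).
min D↑ (2 st, q0=0, F={1}): 0:7→1,4→1,z→0 1:7→1,4→1,z→1 (ε-aug+det+¬).
'7': |S_i|=[13, 7] end={s12,s16,s19,s24,s25,s26,s29} rej; 1/1 del acc.
'4': |S_i|=[13, 10] end={s1,s12,s16,s19,s24,s25,s26,s29,s30,s6} rej; 1/1 deletions ∈↓L.
2 words, ⪯-incomp.

min(Σ*\↓L) = [7, 4].


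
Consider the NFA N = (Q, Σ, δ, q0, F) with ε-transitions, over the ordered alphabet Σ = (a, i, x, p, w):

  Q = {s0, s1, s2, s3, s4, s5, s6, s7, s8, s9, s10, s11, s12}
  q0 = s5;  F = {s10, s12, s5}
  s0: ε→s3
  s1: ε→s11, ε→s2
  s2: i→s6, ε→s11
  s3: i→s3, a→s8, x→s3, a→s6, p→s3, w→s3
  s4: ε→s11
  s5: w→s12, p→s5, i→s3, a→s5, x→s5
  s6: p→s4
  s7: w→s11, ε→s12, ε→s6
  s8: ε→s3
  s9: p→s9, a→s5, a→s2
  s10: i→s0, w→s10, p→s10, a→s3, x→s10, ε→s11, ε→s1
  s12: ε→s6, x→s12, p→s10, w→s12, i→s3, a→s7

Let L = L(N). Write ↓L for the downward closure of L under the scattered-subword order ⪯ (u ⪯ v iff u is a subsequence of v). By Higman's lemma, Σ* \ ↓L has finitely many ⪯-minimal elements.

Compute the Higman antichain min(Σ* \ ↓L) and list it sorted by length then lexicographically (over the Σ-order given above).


Antichain: [i, wpa].

|Q|=13, |F|=3, |δ|=38 (11 ε).
min D↑ (4 st, q0=0, F={1}): 0:a→0,i→1,x→0,p→0,w→2 1:a→1,i→1,x→1,p→1,w→1 2:a→2,i→1,x→2,p→3,w→2 3:a→1,i→1,x→3,p→3,w→3.
'i': |S_i|=[12, 6] end={s0,s11,s3,s4,s6,s8} ∉↓L; 1/1 deletions ∈↓L.
'wpa': N↓-sim [12, 11, 9, 5] end={s11,s3,s4,s6,s8} — reject; 3/3 del acc.
2 minimals (antichain).


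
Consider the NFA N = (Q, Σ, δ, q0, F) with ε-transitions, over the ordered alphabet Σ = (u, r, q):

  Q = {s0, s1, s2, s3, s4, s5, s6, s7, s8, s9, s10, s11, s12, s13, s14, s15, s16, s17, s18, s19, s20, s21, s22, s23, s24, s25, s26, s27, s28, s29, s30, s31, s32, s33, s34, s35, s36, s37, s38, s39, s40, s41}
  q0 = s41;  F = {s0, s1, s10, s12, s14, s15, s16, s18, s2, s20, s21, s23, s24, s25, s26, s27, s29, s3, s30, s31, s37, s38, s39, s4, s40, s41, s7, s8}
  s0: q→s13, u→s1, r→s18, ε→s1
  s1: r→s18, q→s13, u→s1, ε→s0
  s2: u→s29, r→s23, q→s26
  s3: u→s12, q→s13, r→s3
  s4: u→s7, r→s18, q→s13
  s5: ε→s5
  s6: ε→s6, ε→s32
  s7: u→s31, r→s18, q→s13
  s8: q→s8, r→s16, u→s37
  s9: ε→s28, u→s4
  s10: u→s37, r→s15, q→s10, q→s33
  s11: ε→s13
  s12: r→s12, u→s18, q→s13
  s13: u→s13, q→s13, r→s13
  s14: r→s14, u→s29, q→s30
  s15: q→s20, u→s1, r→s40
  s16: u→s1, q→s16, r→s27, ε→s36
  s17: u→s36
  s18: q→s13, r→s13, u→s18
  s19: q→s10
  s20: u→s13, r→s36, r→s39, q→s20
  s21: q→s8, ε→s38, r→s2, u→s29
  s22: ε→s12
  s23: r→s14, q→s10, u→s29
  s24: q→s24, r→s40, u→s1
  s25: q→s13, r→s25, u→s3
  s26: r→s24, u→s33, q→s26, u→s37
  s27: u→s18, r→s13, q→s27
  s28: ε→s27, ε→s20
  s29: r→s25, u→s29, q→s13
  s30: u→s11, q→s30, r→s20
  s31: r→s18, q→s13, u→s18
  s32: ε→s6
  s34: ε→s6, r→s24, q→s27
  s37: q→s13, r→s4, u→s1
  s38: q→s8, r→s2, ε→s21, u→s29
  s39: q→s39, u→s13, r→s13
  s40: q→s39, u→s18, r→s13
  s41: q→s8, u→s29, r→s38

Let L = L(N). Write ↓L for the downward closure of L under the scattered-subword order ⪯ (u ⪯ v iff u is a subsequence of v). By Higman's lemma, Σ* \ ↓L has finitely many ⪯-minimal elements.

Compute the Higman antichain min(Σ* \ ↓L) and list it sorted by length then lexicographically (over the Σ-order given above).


|Q|=42, |F|=28, |δ|=110 (15 ε).
min D↑ (27 st, q0=0, F={5}): 0:u→1,r→2,q→3 1:u→1,r→4,q→5 2:u→1,r→6,q→3 3:u→7,r→8,q→3 4:u→9,r→4,q→5 5:u→5,r→5,q→5 6:u→1,r→10,q→11 7:u→12,r→13,q→5 8:u→12,r→14,q→8 9:u→15,r→9,q→5 10:u→1,r→16,q→17 11:u→7,r→18,q→11 12:u→12,r→19,q→5 13:u→20,r→19,q→5 14:u→19,r→5,q→14 15:u→19,r→15,q→5 16:u→1,r→16,q→21 17:u→7,r→22,q→17 18:u→12,r→23,q→18 19:u→19,r→5,q→5 20:u→24,r→19,q→5 21:u→5,r→25,q→21 22:u→12,r→23,q→25 23:u→19,r→5,q→26 24:u→19,r→19,q→5 25:u→5,r→26,q→25 26:u→5,r→5,q→26 (ε-aug+det+¬).
'uq': |S_i|=[32, 14, 1] end={s13} ∉↓L; 2/2 single-dels accept.
'qrrr': run [32, 22, 15, 6, 1] end={s13} ∉↓L; 4/4 single-dels accept.
'quurr': run [32, 22, 10, 6, 2, 1] end={s13} — reject; 5/5 deletions ∈↓L.
'uruuur': run [32, 14, 8, 6, 4, 2, 1] end={s13} rej; 6/6 del acc.
'rrrrqu': run [32, 31, 28, 25, 19, 6, 2] end={s11,s13} ∉↓L; 6/6 del acc.
5 words, ⪯-incomp.

A = [uq, qrrr, quurr, uruuur, rrrrqu].


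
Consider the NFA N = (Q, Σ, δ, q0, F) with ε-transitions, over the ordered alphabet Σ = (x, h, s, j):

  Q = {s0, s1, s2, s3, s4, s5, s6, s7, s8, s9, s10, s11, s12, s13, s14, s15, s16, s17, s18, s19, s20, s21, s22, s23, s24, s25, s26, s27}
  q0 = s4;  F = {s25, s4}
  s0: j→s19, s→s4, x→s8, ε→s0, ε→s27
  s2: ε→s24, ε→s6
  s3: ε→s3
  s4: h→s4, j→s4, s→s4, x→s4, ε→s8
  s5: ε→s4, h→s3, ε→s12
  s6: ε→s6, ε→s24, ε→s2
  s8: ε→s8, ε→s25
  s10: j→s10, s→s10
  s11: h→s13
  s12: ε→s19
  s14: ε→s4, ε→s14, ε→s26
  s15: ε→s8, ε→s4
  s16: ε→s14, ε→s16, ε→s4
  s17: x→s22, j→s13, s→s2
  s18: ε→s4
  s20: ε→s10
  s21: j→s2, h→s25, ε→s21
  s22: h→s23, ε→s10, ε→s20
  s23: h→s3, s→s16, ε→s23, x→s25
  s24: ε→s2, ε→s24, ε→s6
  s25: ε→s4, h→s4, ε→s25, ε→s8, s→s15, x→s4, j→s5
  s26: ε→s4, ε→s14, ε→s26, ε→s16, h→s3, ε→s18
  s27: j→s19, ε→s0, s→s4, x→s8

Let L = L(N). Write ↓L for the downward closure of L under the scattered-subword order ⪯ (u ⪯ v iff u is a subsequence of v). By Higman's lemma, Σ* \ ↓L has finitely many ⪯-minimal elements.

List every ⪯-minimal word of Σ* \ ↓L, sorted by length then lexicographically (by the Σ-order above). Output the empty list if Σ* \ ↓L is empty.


|Q|=28, |F|=2, |δ|=68 (40 ε).
min D↑ (1 st, q0=0, F={}): 0:x→0,h→0,s→0,j→0.
L(D↑) = ∅ ⇒ ↓L = Σ*.

min(Σ*\↓L) = [].


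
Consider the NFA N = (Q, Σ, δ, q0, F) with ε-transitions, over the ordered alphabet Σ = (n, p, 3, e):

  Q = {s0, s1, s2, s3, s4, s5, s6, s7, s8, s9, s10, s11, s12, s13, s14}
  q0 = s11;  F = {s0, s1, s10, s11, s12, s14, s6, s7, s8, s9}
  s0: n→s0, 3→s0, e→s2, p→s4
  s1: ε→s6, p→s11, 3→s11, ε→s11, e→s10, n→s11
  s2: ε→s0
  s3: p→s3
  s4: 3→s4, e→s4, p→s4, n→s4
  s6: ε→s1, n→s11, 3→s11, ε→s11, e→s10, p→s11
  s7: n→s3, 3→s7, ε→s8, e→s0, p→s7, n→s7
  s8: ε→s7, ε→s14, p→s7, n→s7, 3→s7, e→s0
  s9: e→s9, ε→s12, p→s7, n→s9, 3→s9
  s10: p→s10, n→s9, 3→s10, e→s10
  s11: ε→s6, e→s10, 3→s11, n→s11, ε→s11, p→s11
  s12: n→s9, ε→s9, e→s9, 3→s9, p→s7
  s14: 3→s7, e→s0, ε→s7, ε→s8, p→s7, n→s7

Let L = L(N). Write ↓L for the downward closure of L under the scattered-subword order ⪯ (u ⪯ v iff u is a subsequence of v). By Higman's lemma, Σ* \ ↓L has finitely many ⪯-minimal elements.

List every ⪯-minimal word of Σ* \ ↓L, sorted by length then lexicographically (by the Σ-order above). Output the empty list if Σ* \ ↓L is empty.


min(Σ*\↓L) = [enpep].

|Q|=15, |F|=10, |δ|=60 (14 ε).
min D↑ (6 st, q0=0, F={5}): 0:n→0,p→0,3→0,e→1 1:n→2,p→1,3→1,e→1 2:n→2,p→3,3→2,e→2 3:n→3,p→3,3→3,e→4 4:n→4,p→5,3→4,e→4 5:n→5,p→5,3→5,e→5 [Hopcroft].
'enpep': |S_i|=[13, 10, 9, 7, 3, 1] end={s4} — reject; 5/5 single-dels accept.
1 obstructions.


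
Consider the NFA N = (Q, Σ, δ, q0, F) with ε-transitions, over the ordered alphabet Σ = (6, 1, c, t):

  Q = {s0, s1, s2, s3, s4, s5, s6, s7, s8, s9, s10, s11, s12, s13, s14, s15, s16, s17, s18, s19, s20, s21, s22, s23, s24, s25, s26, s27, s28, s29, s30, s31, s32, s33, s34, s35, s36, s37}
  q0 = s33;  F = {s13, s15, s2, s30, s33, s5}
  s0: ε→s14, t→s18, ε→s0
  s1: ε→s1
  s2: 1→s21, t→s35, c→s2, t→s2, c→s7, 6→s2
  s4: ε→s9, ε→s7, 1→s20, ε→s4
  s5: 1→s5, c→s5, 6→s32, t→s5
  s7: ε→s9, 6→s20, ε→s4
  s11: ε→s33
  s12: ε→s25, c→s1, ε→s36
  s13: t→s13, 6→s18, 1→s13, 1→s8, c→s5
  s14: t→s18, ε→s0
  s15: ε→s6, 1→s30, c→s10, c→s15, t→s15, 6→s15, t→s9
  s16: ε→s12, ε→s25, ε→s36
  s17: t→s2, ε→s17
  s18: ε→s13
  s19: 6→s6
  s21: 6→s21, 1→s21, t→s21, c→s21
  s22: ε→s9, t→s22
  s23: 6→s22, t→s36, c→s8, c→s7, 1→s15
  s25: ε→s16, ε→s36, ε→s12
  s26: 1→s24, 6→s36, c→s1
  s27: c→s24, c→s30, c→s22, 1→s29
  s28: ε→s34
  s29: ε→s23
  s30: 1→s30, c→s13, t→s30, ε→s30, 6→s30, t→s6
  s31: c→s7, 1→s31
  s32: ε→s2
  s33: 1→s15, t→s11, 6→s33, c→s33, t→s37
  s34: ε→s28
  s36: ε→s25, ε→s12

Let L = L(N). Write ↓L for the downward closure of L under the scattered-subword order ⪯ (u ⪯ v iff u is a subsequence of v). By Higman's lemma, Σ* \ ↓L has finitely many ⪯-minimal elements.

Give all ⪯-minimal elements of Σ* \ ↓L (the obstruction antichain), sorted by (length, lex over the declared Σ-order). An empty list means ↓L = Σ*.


Antichain: [11cc61].

|Q|=38, |F|=6, |δ|=86 (29 ε).
min D↑ (7 st, q0=0, F={6}): 0:6→0,1→1,c→0,t→0 1:6→1,1→2,c→1,t→1 2:6→2,1→2,c→3,t→2 3:6→3,1→3,c→4,t→3 4:6→5,1→4,c→4,t→4 5:6→5,1→6,c→5,t→5 6:6→6,1→6,c→6,t→6 [Hopcroft].
'11cc61': N↓-sim [19, 16, 14, 12, 9, 8, 2] end={s20,s21} rej; 6/6 deletions ∈↓L.
1 words, ⪯-incomp.


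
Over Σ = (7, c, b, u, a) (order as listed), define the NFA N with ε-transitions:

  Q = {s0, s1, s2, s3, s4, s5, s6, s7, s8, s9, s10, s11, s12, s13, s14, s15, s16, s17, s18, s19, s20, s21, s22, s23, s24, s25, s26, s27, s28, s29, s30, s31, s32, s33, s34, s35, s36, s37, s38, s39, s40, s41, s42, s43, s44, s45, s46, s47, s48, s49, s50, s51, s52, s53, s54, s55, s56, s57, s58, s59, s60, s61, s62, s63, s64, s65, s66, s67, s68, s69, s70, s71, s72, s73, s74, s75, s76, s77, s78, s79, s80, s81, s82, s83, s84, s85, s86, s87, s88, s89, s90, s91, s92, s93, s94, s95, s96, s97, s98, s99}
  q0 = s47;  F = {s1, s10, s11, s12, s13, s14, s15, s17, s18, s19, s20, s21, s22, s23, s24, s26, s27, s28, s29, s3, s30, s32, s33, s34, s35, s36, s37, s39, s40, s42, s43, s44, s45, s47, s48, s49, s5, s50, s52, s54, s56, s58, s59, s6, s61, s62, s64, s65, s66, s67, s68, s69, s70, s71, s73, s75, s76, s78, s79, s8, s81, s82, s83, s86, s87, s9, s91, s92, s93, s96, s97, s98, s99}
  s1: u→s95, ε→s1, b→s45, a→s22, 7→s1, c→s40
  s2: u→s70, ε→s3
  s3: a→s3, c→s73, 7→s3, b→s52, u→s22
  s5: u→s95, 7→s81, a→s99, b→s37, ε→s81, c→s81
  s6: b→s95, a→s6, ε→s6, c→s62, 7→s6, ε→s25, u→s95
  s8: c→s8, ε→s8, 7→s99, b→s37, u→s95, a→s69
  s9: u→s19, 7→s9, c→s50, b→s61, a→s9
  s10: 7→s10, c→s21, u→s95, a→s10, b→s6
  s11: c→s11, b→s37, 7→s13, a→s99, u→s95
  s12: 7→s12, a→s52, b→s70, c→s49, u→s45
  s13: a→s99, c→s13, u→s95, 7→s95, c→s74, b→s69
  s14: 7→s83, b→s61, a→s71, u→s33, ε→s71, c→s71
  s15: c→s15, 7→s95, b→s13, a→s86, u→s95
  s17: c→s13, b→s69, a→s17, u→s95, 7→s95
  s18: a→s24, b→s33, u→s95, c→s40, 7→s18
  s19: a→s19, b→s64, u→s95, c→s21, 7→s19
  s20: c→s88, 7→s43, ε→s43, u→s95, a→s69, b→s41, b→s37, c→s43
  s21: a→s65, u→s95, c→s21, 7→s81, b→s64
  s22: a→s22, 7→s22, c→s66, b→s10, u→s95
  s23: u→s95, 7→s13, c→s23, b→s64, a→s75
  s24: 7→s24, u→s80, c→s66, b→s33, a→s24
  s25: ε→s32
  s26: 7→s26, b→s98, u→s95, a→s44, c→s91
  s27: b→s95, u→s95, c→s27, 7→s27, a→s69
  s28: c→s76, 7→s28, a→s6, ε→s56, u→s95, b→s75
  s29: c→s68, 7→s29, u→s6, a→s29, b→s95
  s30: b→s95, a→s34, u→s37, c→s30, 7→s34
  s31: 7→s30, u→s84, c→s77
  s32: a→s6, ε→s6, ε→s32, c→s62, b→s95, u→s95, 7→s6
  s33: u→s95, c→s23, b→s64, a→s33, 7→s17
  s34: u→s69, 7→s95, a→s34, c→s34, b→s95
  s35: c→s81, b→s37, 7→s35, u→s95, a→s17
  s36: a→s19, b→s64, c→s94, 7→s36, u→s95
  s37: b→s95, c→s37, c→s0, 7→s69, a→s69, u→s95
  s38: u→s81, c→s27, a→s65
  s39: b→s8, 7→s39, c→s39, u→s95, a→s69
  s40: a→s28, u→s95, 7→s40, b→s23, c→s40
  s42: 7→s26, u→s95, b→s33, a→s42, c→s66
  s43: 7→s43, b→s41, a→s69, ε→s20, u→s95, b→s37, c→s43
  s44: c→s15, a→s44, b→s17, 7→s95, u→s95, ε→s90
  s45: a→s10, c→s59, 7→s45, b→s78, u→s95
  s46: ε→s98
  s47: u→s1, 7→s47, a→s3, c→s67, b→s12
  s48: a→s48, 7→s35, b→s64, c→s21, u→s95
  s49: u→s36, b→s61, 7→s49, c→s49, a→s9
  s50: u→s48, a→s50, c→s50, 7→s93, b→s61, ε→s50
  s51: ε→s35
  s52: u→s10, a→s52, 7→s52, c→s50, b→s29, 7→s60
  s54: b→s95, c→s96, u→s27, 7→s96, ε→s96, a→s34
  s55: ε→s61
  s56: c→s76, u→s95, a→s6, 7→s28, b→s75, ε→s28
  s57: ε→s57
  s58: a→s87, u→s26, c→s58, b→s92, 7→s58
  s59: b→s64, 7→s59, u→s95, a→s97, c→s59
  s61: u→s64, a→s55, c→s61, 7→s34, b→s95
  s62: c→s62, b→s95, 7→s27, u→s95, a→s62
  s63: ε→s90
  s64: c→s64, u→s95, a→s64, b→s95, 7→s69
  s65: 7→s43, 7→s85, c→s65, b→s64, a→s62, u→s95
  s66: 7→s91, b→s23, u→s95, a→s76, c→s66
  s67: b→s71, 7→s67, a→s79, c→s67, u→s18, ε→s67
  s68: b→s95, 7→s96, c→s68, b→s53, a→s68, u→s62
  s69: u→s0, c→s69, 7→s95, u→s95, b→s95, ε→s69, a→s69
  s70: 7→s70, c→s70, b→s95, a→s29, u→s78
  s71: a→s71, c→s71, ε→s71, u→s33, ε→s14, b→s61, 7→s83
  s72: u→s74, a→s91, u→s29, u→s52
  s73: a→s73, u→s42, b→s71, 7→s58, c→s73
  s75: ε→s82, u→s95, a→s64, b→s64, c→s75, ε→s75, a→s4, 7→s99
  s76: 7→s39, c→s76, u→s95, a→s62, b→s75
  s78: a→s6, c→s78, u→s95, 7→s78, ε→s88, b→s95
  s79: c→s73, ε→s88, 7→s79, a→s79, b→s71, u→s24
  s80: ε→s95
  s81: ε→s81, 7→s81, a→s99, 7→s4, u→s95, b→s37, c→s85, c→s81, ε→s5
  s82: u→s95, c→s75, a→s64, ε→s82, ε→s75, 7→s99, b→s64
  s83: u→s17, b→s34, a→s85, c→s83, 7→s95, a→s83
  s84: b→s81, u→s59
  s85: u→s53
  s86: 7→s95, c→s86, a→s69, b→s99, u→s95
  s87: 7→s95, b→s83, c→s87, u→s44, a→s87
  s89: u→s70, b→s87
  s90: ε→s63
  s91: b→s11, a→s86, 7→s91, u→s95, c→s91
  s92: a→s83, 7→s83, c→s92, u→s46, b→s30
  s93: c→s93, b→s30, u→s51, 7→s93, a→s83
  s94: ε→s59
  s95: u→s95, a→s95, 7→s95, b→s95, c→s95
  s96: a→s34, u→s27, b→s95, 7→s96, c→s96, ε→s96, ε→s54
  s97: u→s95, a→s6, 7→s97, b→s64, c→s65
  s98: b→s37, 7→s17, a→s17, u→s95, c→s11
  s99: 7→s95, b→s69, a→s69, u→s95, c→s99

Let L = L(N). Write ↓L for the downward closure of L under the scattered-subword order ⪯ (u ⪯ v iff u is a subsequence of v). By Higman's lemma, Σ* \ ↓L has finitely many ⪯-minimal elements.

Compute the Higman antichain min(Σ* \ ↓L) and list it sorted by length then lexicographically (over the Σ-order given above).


|Q|=100, |F|=73, |δ|=438 (39 ε).
min D↑ (67 st, q0=0, F={13}): 0:7→0,c→1,b→2,u→3,a→4 1:7→1,c→1,b→5,u→6,a→7 2:7→2,c→8,b→9,u→10,a→11 3:7→3,c→12,b→10,u→13,a→14 4:7→4,c→15,b→11,u→14,a→4 5:7→16,c→5,b→17,u→18,a→5 6:7→6,c→12,b→18,u→13,a→19 7:7→7,c→15,b→5,u→19,a→7 8:7→8,c→8,b→17,u→20,a→21 9:7→9,c→9,b→13,u→22,a→23 10:7→10,c→24,b→22,u→13,a→25 11:7→11,c→26,b→23,u→25,a→11 12:7→12,c→12,b→27,u→13,a→28 13:7→13,c→13,b→13,u→13,a→13 14:7→14,c→29,b→25,u→13,a→14 15:7→30,c→15,b→5,u→31,a→15 16:7→13,c→16,b→32,u→33,a→16 17:7→32,c→17,b→13,u→34,a→17 18:7→33,c→27,b→34,u→13,a→18 19:7→19,c→29,b→18,u→13,a→19 20:7→20,c→24,b→34,u→13,a→35 21:7→21,c→26,b→17,u→35,a→21 22:7→22,c→22,b→13,u→13,a→36 23:7→23,c→37,b→13,u→36,a→23 24:7→24,c→24,b→34,u→13,a→38 25:7→25,c→39,b→36,u→13,a→25 26:7→40,c→26,b→17,u→41,a→26 27:7→42,c→27,b→34,u→13,a→43 28:7→28,c→44,b→43,u→13,a→36 29:7→45,c→29,b→27,u→13,a→44 30:7→30,c→30,b→46,u→47,a→48 31:7→47,c→29,b→18,u→13,a→31 32:7→13,c→32,b→13,u→49,a→32 33:7→13,c→42,b→49,u→13,a→33 34:7→49,c→34,b→13,u→13,a→34 35:7→35,c→39,b→34,u→13,a→35 36:7→36,c→50,b→13,u→13,a→36 37:7→51,c→37,b→13,u→50,a→37 38:7→38,c→52,b→34,u→13,a→36 39:7→53,c→39,b→34,u→13,a→52 40:7→40,c→40,b→54,u→55,a→16 41:7→55,c→39,b→34,u→13,a→41 42:7→13,c→42,b→49,u→13,a→56 43:7→56,c→43,b→34,u→13,a→34 44:7→57,c→44,b→43,u→13,a→50 45:7→45,c→45,b→58,u→13,a→59 46:7→16,c→46,b→54,u→60,a→16 47:7→47,c→45,b→60,u→13,a→61 48:7→13,c→48,b→16,u→61,a→48 49:7→13,c→49,b→13,u→13,a→49 50:7→62,c→50,b→13,u→13,a→50 51:7→51,c→51,b→13,u→62,a→32 52:7→63,c→52,b→34,u→13,a→50 53:7→53,c→53,b→64,u→13,a→56 54:7→32,c→54,b→13,u→64,a→32 55:7→55,c→53,b→64,u→13,a→33 56:7→13,c→56,b→49,u→13,a→49 57:7→57,c→57,b→65,u→13,a→49 58:7→42,c→58,b→64,u→13,a→56 59:7→13,c→59,b→56,u→13,a→49 60:7→33,c→58,b→64,u→13,a→33 61:7→13,c→66,b→33,u→13,a→61 62:7→62,c→62,b→13,u→13,a→49 63:7→63,c→63,b→64,u→13,a→49 64:7→49,c→64,b→13,u→13,a→49 65:7→56,c→65,b→64,u→13,a→49 66:7→13,c→66,b→42,u→13,a→59.
'uu': |S_i|=[90, 63, 4] end={s0,s53,s80,s95} ∉↓L; 2/2 del acc.
'bbb': N↓-sim [90, 64, 23, 2] end={s53,s95} ∉↓L; 3/3 single-dels accept.
'cb77': |S_i|=[90, 81, 29, 11, 1] end={s95} — reject; 4/4 deletions ∈↓L.
'ucaab': N↓-sim [90, 63, 42, 28, 10, 1] end={s95} ∉↓L; 5/5 del acc.
'ac7a7': |S_i|=[90, 77, 60, 41, 17, 1] end={s95} ∉↓L; 5/5 single-dels accept.
5 words, ⪯-incomp.

Antichain: [uu, bbb, cb77, ucaab, ac7a7].
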